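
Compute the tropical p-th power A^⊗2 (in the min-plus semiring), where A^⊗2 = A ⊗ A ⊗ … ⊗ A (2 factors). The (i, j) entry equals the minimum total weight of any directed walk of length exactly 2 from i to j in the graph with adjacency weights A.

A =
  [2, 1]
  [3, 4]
A^⊗2 =
  [4, 3]
  [5, 4]

Each entry (A^⊗2)_ij equals the minimum over all length-2 walks i = v_0 → v_1 → … → v_2 = j of Σ_t A[v_t][v_{t+1}]. For example, for (i, j) = (0, 1) we minimise over 2 possible intermediate vertex sequences; the minimum is 3, attained along the walk 0 → 0 → 1.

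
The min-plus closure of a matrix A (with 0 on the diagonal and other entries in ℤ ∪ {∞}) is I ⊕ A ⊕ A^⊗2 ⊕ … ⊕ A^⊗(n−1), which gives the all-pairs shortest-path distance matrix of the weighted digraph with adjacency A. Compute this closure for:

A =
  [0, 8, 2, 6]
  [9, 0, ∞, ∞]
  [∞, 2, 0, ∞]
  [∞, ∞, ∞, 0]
Closure =
  [0, 4, 2, 6]
  [9, 0, 11, 15]
  [11, 2, 0, 17]
  [∞, ∞, ∞, 0]

This is the Floyd-Warshall all-pairs shortest-path computation. For each intermediate vertex k = 0, 1, …, 3, update dist[i][j] ← min(dist[i][j], dist[i][k] + dist[k][j]). The final matrix gives, for each (i, j), the minimum total weight of any directed path from i to j (possibly empty when i = j).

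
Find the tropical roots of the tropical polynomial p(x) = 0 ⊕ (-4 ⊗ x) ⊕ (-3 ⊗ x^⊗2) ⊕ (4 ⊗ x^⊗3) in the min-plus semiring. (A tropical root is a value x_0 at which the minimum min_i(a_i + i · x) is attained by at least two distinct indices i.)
Roots: {-7, -1, 4}

Each tropical root is a break point of the lower envelope of the lines y = a_i + i · x (there are 4 lines, with slopes 0, 1, ..., 3). Only the lines that attain the minimum somewhere contribute to roots; other lines are dominated. Here the surviving (envelope) indices are i = 3, i = 2, i = 1, i = 0.
Intersections between consecutive envelope lines give the roots: for adjacent envelope indices i < j the intersection is x = (a_i − a_j) / (j − i). Reading off the sorted break points: {-7, -1, 4}.
Verification: at each break x_0, at least two indices attain the minimum of min_i(a_i + i · x_0).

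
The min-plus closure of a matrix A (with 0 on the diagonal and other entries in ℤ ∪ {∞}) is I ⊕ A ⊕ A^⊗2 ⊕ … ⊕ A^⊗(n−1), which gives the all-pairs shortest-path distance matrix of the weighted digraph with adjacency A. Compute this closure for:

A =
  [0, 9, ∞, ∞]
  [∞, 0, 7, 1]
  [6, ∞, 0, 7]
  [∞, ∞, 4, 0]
Closure =
  [0, 9, 14, 10]
  [11, 0, 5, 1]
  [6, 15, 0, 7]
  [10, 19, 4, 0]

This is the Floyd-Warshall all-pairs shortest-path computation. For each intermediate vertex k = 0, 1, …, 3, update dist[i][j] ← min(dist[i][j], dist[i][k] + dist[k][j]). The final matrix gives, for each (i, j), the minimum total weight of any directed path from i to j (possibly empty when i = j).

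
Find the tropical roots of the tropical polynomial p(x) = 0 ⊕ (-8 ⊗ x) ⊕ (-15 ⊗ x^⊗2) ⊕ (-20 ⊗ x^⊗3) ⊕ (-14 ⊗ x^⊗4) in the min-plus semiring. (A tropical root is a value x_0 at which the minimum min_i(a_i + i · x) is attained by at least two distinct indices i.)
Roots: {-6, 5, 7, 8}

Each tropical root is a break point of the lower envelope of the lines y = a_i + i · x (there are 5 lines, with slopes 0, 1, ..., 4). Only the lines that attain the minimum somewhere contribute to roots; other lines are dominated. Here the surviving (envelope) indices are i = 4, i = 3, i = 2, i = 1, i = 0.
Intersections between consecutive envelope lines give the roots: for adjacent envelope indices i < j the intersection is x = (a_i − a_j) / (j − i). Reading off the sorted break points: {-6, 5, 7, 8}.
Verification: at each break x_0, at least two indices attain the minimum of min_i(a_i + i · x_0).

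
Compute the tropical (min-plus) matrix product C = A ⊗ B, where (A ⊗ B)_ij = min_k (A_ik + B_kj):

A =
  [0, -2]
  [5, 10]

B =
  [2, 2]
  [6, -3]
A ⊗ B =
  [2, -5]
  [7, 7]

Apply the min-plus product entry-by-entry:
  C[0][0] = min over k of (A[0][0] + B[0][0] = 0 + 2 = 2, A[0][1] + B[1][0] = -2 + 6 = 4) = 2 (attained at k = 0)
  C[0][1] = min over k of (A[0][0] + B[0][1] = 0 + 2 = 2, A[0][1] + B[1][1] = -2 + -3 = -5) = -5 (attained at k = 1)
  C[1][0] = min over k of (A[1][0] + B[0][0] = 5 + 2 = 7, A[1][1] + B[1][0] = 10 + 6 = 16) = 7 (attained at k = 0)
  C[1][1] = min over k of (A[1][0] + B[0][1] = 5 + 2 = 7, A[1][1] + B[1][1] = 10 + -3 = 7) = 7 (attained at k = 0)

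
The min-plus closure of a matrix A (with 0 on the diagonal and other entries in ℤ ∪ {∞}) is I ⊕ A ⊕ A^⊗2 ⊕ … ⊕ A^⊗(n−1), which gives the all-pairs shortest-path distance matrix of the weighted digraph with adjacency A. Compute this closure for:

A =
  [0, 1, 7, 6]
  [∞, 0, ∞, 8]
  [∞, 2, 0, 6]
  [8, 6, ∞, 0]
Closure =
  [0, 1, 7, 6]
  [16, 0, 23, 8]
  [14, 2, 0, 6]
  [8, 6, 15, 0]

This is the Floyd-Warshall all-pairs shortest-path computation. For each intermediate vertex k = 0, 1, …, 3, update dist[i][j] ← min(dist[i][j], dist[i][k] + dist[k][j]). The final matrix gives, for each (i, j), the minimum total weight of any directed path from i to j (possibly empty when i = j).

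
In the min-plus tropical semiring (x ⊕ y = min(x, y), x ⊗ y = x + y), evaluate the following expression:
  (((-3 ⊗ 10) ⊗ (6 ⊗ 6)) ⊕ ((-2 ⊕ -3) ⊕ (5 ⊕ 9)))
(((-3 ⊗ 10) ⊗ (6 ⊗ 6)) ⊕ ((-2 ⊕ -3) ⊕ (5 ⊕ 9))) = -3

Expand innermost to outermost. Recall ⊕ takes the minimum of its arguments and ⊗ takes their sum. Working out the expression (((-3 ⊗ 10) ⊗ (6 ⊗ 6)) ⊕ ((-2 ⊕ -3) ⊕ (5 ⊕ 9))) gives -3.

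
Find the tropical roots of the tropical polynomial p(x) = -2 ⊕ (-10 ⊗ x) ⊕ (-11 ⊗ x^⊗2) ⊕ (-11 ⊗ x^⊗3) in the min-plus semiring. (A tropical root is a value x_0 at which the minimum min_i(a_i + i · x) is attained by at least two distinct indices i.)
Roots: {0, 1, 8}

Each tropical root is a break point of the lower envelope of the lines y = a_i + i · x (there are 4 lines, with slopes 0, 1, ..., 3). Only the lines that attain the minimum somewhere contribute to roots; other lines are dominated. Here the surviving (envelope) indices are i = 3, i = 2, i = 1, i = 0.
Intersections between consecutive envelope lines give the roots: for adjacent envelope indices i < j the intersection is x = (a_i − a_j) / (j − i). Reading off the sorted break points: {0, 1, 8}.
Verification: at each break x_0, at least two indices attain the minimum of min_i(a_i + i · x_0).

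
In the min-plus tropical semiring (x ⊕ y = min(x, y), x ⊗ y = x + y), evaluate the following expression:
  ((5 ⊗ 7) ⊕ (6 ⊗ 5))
((5 ⊗ 7) ⊕ (6 ⊗ 5)) = 11

Expand innermost to outermost. Recall ⊕ takes the minimum of its arguments and ⊗ takes their sum. Working out the expression ((5 ⊗ 7) ⊕ (6 ⊗ 5)) gives 11.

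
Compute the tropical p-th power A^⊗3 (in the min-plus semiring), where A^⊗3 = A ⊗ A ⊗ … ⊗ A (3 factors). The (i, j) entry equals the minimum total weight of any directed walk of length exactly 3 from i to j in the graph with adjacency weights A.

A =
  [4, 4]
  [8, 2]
A^⊗3 =
  [12, 8]
  [12, 6]

Each entry (A^⊗3)_ij equals the minimum over all length-3 walks i = v_0 → v_1 → … → v_3 = j of Σ_t A[v_t][v_{t+1}]. For example, for (i, j) = (0, 1) we minimise over 4 possible intermediate vertex sequences; the minimum is 8, attained along the walk 0 → 1 → 1 → 1.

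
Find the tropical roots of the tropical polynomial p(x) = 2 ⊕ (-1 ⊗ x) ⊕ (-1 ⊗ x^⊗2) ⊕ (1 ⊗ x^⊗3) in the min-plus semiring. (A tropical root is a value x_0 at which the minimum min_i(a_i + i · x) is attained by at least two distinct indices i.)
Roots: {-2, 0, 3}

Each tropical root is a break point of the lower envelope of the lines y = a_i + i · x (there are 4 lines, with slopes 0, 1, ..., 3). Only the lines that attain the minimum somewhere contribute to roots; other lines are dominated. Here the surviving (envelope) indices are i = 3, i = 2, i = 1, i = 0.
Intersections between consecutive envelope lines give the roots: for adjacent envelope indices i < j the intersection is x = (a_i − a_j) / (j − i). Reading off the sorted break points: {-2, 0, 3}.
Verification: at each break x_0, at least two indices attain the minimum of min_i(a_i + i · x_0).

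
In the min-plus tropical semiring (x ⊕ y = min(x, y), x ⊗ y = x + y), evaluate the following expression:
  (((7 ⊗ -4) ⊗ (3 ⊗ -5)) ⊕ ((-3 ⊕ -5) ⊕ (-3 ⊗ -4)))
(((7 ⊗ -4) ⊗ (3 ⊗ -5)) ⊕ ((-3 ⊕ -5) ⊕ (-3 ⊗ -4))) = -7

Expand innermost to outermost. Recall ⊕ takes the minimum of its arguments and ⊗ takes their sum. Working out the expression (((7 ⊗ -4) ⊗ (3 ⊗ -5)) ⊕ ((-3 ⊕ -5) ⊕ (-3 ⊗ -4))) gives -7.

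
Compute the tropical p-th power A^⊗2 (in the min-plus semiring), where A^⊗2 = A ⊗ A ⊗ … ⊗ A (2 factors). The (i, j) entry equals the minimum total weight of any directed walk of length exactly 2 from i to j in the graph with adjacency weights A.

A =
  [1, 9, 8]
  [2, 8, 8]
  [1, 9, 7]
A^⊗2 =
  [2, 10, 9]
  [3, 11, 10]
  [2, 10, 9]

Each entry (A^⊗2)_ij equals the minimum over all length-2 walks i = v_0 → v_1 → … → v_2 = j of Σ_t A[v_t][v_{t+1}]. For example, for (i, j) = (0, 2) we minimise over 3 possible intermediate vertex sequences; the minimum is 9, attained along the walk 0 → 0 → 2.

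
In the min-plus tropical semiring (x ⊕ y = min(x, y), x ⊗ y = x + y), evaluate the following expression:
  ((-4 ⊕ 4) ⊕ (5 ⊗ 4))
((-4 ⊕ 4) ⊕ (5 ⊗ 4)) = -4

Expand innermost to outermost. Recall ⊕ takes the minimum of its arguments and ⊗ takes their sum. Working out the expression ((-4 ⊕ 4) ⊕ (5 ⊗ 4)) gives -4.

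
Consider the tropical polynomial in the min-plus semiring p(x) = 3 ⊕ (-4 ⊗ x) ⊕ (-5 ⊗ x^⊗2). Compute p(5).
p(5) = 1

A tropical monomial a ⊗ x^⊗i evaluates to a + i · x. Evaluating each term at x = 5:
  Term 0 contributes 3 + 0 · 5 = 3
  Term 1 contributes -4 + 1 · 5 = 1
  Term 2 contributes -5 + 2 · 5 = 5
p(5) = ⊕ of these = min[3, 1, 5] = 1.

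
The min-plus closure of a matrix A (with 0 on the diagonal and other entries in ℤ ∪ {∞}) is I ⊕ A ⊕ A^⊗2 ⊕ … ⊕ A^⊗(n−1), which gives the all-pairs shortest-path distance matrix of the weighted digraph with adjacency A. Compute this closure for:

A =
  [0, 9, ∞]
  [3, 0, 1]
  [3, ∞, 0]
Closure =
  [0, 9, 10]
  [3, 0, 1]
  [3, 12, 0]

This is the Floyd-Warshall all-pairs shortest-path computation. For each intermediate vertex k = 0, 1, …, 2, update dist[i][j] ← min(dist[i][j], dist[i][k] + dist[k][j]). The final matrix gives, for each (i, j), the minimum total weight of any directed path from i to j (possibly empty when i = j).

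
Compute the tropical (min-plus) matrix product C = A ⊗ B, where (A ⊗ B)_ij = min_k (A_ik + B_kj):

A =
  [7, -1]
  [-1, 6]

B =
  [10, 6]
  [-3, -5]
A ⊗ B =
  [-4, -6]
  [3, 1]

Apply the min-plus product entry-by-entry:
  C[0][0] = min over k of (A[0][0] + B[0][0] = 7 + 10 = 17, A[0][1] + B[1][0] = -1 + -3 = -4) = -4 (attained at k = 1)
  C[0][1] = min over k of (A[0][0] + B[0][1] = 7 + 6 = 13, A[0][1] + B[1][1] = -1 + -5 = -6) = -6 (attained at k = 1)
  C[1][0] = min over k of (A[1][0] + B[0][0] = -1 + 10 = 9, A[1][1] + B[1][0] = 6 + -3 = 3) = 3 (attained at k = 1)
  C[1][1] = min over k of (A[1][0] + B[0][1] = -1 + 6 = 5, A[1][1] + B[1][1] = 6 + -5 = 1) = 1 (attained at k = 1)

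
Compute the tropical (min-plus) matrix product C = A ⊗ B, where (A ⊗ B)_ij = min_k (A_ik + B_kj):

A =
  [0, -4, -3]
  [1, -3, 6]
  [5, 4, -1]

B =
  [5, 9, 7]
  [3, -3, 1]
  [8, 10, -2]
A ⊗ B =
  [-1, -7, -5]
  [0, -6, -2]
  [7, 1, -3]

Apply the min-plus product entry-by-entry:
  C[0][0] = min over k of (A[0][0] + B[0][0] = 0 + 5 = 5, A[0][1] + B[1][0] = -4 + 3 = -1, A[0][2] + B[2][0] = -3 + 8 = 5) = -1 (attained at k = 1)
  C[0][1] = min over k of (A[0][0] + B[0][1] = 0 + 9 = 9, A[0][1] + B[1][1] = -4 + -3 = -7, A[0][2] + B[2][1] = -3 + 10 = 7) = -7 (attained at k = 1)
  C[0][2] = min over k of (A[0][0] + B[0][2] = 0 + 7 = 7, A[0][1] + B[1][2] = -4 + 1 = -3, A[0][2] + B[2][2] = -3 + -2 = -5) = -5 (attained at k = 2)
  C[1][0] = min over k of (A[1][0] + B[0][0] = 1 + 5 = 6, A[1][1] + B[1][0] = -3 + 3 = 0, A[1][2] + B[2][0] = 6 + 8 = 14) = 0 (attained at k = 1)
  C[1][1] = min over k of (A[1][0] + B[0][1] = 1 + 9 = 10, A[1][1] + B[1][1] = -3 + -3 = -6, A[1][2] + B[2][1] = 6 + 10 = 16) = -6 (attained at k = 1)
  C[1][2] = min over k of (A[1][0] + B[0][2] = 1 + 7 = 8, A[1][1] + B[1][2] = -3 + 1 = -2, A[1][2] + B[2][2] = 6 + -2 = 4) = -2 (attained at k = 1)
  C[2][0] = min over k of (A[2][0] + B[0][0] = 5 + 5 = 10, A[2][1] + B[1][0] = 4 + 3 = 7, A[2][2] + B[2][0] = -1 + 8 = 7) = 7 (attained at k = 1)
  C[2][1] = min over k of (A[2][0] + B[0][1] = 5 + 9 = 14, A[2][1] + B[1][1] = 4 + -3 = 1, A[2][2] + B[2][1] = -1 + 10 = 9) = 1 (attained at k = 1)
  C[2][2] = min over k of (A[2][0] + B[0][2] = 5 + 7 = 12, A[2][1] + B[1][2] = 4 + 1 = 5, A[2][2] + B[2][2] = -1 + -2 = -3) = -3 (attained at k = 2)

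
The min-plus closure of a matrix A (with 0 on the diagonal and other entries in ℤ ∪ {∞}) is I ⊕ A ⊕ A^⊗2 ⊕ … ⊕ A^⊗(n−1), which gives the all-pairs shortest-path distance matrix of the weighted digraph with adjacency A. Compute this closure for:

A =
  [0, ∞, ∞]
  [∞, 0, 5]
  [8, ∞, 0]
Closure =
  [0, ∞, ∞]
  [13, 0, 5]
  [8, ∞, 0]

This is the Floyd-Warshall all-pairs shortest-path computation. For each intermediate vertex k = 0, 1, …, 2, update dist[i][j] ← min(dist[i][j], dist[i][k] + dist[k][j]). The final matrix gives, for each (i, j), the minimum total weight of any directed path from i to j (possibly empty when i = j).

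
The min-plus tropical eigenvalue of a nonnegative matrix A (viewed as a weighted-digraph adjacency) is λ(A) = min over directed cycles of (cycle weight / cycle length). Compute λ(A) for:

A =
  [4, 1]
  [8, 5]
λ(A) = 4

Enumerate directed cycles and compute their means (weight / length). Sample:
  cycle 0 → 0: weight = 4, length = 1, mean = 4/1 ≈ 4.000
  cycle 1 → 1: weight = 5, length = 1, mean = 5/1 ≈ 5.000
  cycle 0 → 1 → 0: weight = 9, length = 2, mean = 9/2 ≈ 4.500
  cycle 1 → 0 → 1: weight = 9, length = 2, mean = 9/2 ≈ 4.500
Minimum mean = 4.000, attained e.g. along the cycle 0 → 0 with weight 4 and length 1. So λ(A) = 4/1 = 4.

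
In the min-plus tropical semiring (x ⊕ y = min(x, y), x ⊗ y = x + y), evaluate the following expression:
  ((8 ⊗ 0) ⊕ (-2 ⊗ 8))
((8 ⊗ 0) ⊕ (-2 ⊗ 8)) = 6

Expand innermost to outermost. Recall ⊕ takes the minimum of its arguments and ⊗ takes their sum. Working out the expression ((8 ⊗ 0) ⊕ (-2 ⊗ 8)) gives 6.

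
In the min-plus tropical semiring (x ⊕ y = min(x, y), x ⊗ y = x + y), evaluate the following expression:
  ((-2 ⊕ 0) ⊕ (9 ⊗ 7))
((-2 ⊕ 0) ⊕ (9 ⊗ 7)) = -2

Expand innermost to outermost. Recall ⊕ takes the minimum of its arguments and ⊗ takes their sum. Working out the expression ((-2 ⊕ 0) ⊕ (9 ⊗ 7)) gives -2.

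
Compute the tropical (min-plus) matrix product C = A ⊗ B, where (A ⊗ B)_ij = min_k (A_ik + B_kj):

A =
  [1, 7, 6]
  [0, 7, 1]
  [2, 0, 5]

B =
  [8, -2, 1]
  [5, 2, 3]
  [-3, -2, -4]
A ⊗ B =
  [3, -1, 2]
  [-2, -2, -3]
  [2, 0, 1]

Apply the min-plus product entry-by-entry:
  C[0][0] = min over k of (A[0][0] + B[0][0] = 1 + 8 = 9, A[0][1] + B[1][0] = 7 + 5 = 12, A[0][2] + B[2][0] = 6 + -3 = 3) = 3 (attained at k = 2)
  C[0][1] = min over k of (A[0][0] + B[0][1] = 1 + -2 = -1, A[0][1] + B[1][1] = 7 + 2 = 9, A[0][2] + B[2][1] = 6 + -2 = 4) = -1 (attained at k = 0)
  C[0][2] = min over k of (A[0][0] + B[0][2] = 1 + 1 = 2, A[0][1] + B[1][2] = 7 + 3 = 10, A[0][2] + B[2][2] = 6 + -4 = 2) = 2 (attained at k = 0)
  C[1][0] = min over k of (A[1][0] + B[0][0] = 0 + 8 = 8, A[1][1] + B[1][0] = 7 + 5 = 12, A[1][2] + B[2][0] = 1 + -3 = -2) = -2 (attained at k = 2)
  C[1][1] = min over k of (A[1][0] + B[0][1] = 0 + -2 = -2, A[1][1] + B[1][1] = 7 + 2 = 9, A[1][2] + B[2][1] = 1 + -2 = -1) = -2 (attained at k = 0)
  C[1][2] = min over k of (A[1][0] + B[0][2] = 0 + 1 = 1, A[1][1] + B[1][2] = 7 + 3 = 10, A[1][2] + B[2][2] = 1 + -4 = -3) = -3 (attained at k = 2)
  C[2][0] = min over k of (A[2][0] + B[0][0] = 2 + 8 = 10, A[2][1] + B[1][0] = 0 + 5 = 5, A[2][2] + B[2][0] = 5 + -3 = 2) = 2 (attained at k = 2)
  C[2][1] = min over k of (A[2][0] + B[0][1] = 2 + -2 = 0, A[2][1] + B[1][1] = 0 + 2 = 2, A[2][2] + B[2][1] = 5 + -2 = 3) = 0 (attained at k = 0)
  C[2][2] = min over k of (A[2][0] + B[0][2] = 2 + 1 = 3, A[2][1] + B[1][2] = 0 + 3 = 3, A[2][2] + B[2][2] = 5 + -4 = 1) = 1 (attained at k = 2)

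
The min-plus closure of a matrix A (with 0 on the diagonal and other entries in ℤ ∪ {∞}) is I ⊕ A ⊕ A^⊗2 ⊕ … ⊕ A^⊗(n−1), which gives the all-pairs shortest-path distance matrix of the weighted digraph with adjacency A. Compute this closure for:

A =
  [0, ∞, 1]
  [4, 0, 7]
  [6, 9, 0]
Closure =
  [0, 10, 1]
  [4, 0, 5]
  [6, 9, 0]

This is the Floyd-Warshall all-pairs shortest-path computation. For each intermediate vertex k = 0, 1, …, 2, update dist[i][j] ← min(dist[i][j], dist[i][k] + dist[k][j]). The final matrix gives, for each (i, j), the minimum total weight of any directed path from i to j (possibly empty when i = j).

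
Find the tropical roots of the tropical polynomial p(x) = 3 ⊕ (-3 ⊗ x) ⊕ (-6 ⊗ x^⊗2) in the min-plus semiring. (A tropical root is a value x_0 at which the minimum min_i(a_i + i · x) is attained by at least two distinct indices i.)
Roots: {3, 6}

Each tropical root is a break point of the lower envelope of the lines y = a_i + i · x (there are 3 lines, with slopes 0, 1, ..., 2). Only the lines that attain the minimum somewhere contribute to roots; other lines are dominated. Here the surviving (envelope) indices are i = 2, i = 1, i = 0.
Intersections between consecutive envelope lines give the roots: for adjacent envelope indices i < j the intersection is x = (a_i − a_j) / (j − i). Reading off the sorted break points: {3, 6}.
Verification: at each break x_0, at least two indices attain the minimum of min_i(a_i + i · x_0).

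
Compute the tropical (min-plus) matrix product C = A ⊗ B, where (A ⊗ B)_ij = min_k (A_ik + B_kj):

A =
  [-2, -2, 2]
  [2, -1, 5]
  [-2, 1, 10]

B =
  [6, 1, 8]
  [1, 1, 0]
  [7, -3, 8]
A ⊗ B =
  [-1, -1, -2]
  [0, 0, -1]
  [2, -1, 1]

Apply the min-plus product entry-by-entry:
  C[0][0] = min over k of (A[0][0] + B[0][0] = -2 + 6 = 4, A[0][1] + B[1][0] = -2 + 1 = -1, A[0][2] + B[2][0] = 2 + 7 = 9) = -1 (attained at k = 1)
  C[0][1] = min over k of (A[0][0] + B[0][1] = -2 + 1 = -1, A[0][1] + B[1][1] = -2 + 1 = -1, A[0][2] + B[2][1] = 2 + -3 = -1) = -1 (attained at k = 0)
  C[0][2] = min over k of (A[0][0] + B[0][2] = -2 + 8 = 6, A[0][1] + B[1][2] = -2 + 0 = -2, A[0][2] + B[2][2] = 2 + 8 = 10) = -2 (attained at k = 1)
  C[1][0] = min over k of (A[1][0] + B[0][0] = 2 + 6 = 8, A[1][1] + B[1][0] = -1 + 1 = 0, A[1][2] + B[2][0] = 5 + 7 = 12) = 0 (attained at k = 1)
  C[1][1] = min over k of (A[1][0] + B[0][1] = 2 + 1 = 3, A[1][1] + B[1][1] = -1 + 1 = 0, A[1][2] + B[2][1] = 5 + -3 = 2) = 0 (attained at k = 1)
  C[1][2] = min over k of (A[1][0] + B[0][2] = 2 + 8 = 10, A[1][1] + B[1][2] = -1 + 0 = -1, A[1][2] + B[2][2] = 5 + 8 = 13) = -1 (attained at k = 1)
  C[2][0] = min over k of (A[2][0] + B[0][0] = -2 + 6 = 4, A[2][1] + B[1][0] = 1 + 1 = 2, A[2][2] + B[2][0] = 10 + 7 = 17) = 2 (attained at k = 1)
  C[2][1] = min over k of (A[2][0] + B[0][1] = -2 + 1 = -1, A[2][1] + B[1][1] = 1 + 1 = 2, A[2][2] + B[2][1] = 10 + -3 = 7) = -1 (attained at k = 0)
  C[2][2] = min over k of (A[2][0] + B[0][2] = -2 + 8 = 6, A[2][1] + B[1][2] = 1 + 0 = 1, A[2][2] + B[2][2] = 10 + 8 = 18) = 1 (attained at k = 1)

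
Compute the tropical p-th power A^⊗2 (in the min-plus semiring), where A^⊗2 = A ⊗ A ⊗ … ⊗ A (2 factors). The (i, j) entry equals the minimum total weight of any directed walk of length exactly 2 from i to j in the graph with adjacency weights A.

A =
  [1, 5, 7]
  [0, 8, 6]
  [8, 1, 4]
A^⊗2 =
  [2, 6, 8]
  [1, 5, 7]
  [1, 5, 7]

Each entry (A^⊗2)_ij equals the minimum over all length-2 walks i = v_0 → v_1 → … → v_2 = j of Σ_t A[v_t][v_{t+1}]. For example, for (i, j) = (0, 2) we minimise over 3 possible intermediate vertex sequences; the minimum is 8, attained along the walk 0 → 0 → 2.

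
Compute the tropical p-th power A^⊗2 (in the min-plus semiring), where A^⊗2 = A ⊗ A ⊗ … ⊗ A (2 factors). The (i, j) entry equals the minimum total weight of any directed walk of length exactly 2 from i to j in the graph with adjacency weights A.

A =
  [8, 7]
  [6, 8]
A^⊗2 =
  [13, 15]
  [14, 13]

Each entry (A^⊗2)_ij equals the minimum over all length-2 walks i = v_0 → v_1 → … → v_2 = j of Σ_t A[v_t][v_{t+1}]. For example, for (i, j) = (0, 1) we minimise over 2 possible intermediate vertex sequences; the minimum is 15, attained along the walk 0 → 0 → 1.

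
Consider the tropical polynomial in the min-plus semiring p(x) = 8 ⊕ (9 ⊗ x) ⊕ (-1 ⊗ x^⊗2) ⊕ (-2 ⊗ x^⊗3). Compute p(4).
p(4) = 7

A tropical monomial a ⊗ x^⊗i evaluates to a + i · x. Evaluating each term at x = 4:
  Term 0 contributes 8 + 0 · 4 = 8
  Term 1 contributes 9 + 1 · 4 = 13
  Term 2 contributes -1 + 2 · 4 = 7
  Term 3 contributes -2 + 3 · 4 = 10
p(4) = ⊕ of these = min[8, 13, 7, 10] = 7.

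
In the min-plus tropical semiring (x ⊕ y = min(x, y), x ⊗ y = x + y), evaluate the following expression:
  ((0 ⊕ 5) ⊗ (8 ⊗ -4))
((0 ⊕ 5) ⊗ (8 ⊗ -4)) = 4

Expand innermost to outermost. Recall ⊕ takes the minimum of its arguments and ⊗ takes their sum. Working out the expression ((0 ⊕ 5) ⊗ (8 ⊗ -4)) gives 4.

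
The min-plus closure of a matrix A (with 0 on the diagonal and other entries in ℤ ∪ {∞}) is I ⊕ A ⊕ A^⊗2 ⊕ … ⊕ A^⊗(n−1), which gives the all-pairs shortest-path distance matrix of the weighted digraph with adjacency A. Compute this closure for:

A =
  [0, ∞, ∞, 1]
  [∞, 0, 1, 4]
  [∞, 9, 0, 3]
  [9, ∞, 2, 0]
Closure =
  [0, 12, 3, 1]
  [13, 0, 1, 4]
  [12, 9, 0, 3]
  [9, 11, 2, 0]

This is the Floyd-Warshall all-pairs shortest-path computation. For each intermediate vertex k = 0, 1, …, 3, update dist[i][j] ← min(dist[i][j], dist[i][k] + dist[k][j]). The final matrix gives, for each (i, j), the minimum total weight of any directed path from i to j (possibly empty when i = j).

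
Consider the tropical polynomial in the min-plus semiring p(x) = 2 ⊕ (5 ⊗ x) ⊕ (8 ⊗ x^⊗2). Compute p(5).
p(5) = 2

A tropical monomial a ⊗ x^⊗i evaluates to a + i · x. Evaluating each term at x = 5:
  Term 0 contributes 2 + 0 · 5 = 2
  Term 1 contributes 5 + 1 · 5 = 10
  Term 2 contributes 8 + 2 · 5 = 18
p(5) = ⊕ of these = min[2, 10, 18] = 2.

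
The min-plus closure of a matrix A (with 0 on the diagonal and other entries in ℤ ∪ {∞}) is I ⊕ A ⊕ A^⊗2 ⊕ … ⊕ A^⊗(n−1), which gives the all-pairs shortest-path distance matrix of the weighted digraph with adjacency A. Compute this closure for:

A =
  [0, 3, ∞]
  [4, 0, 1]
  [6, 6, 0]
Closure =
  [0, 3, 4]
  [4, 0, 1]
  [6, 6, 0]

This is the Floyd-Warshall all-pairs shortest-path computation. For each intermediate vertex k = 0, 1, …, 2, update dist[i][j] ← min(dist[i][j], dist[i][k] + dist[k][j]). The final matrix gives, for each (i, j), the minimum total weight of any directed path from i to j (possibly empty when i = j).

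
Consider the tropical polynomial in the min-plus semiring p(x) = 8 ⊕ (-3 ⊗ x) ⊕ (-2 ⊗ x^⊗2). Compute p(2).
p(2) = -1

A tropical monomial a ⊗ x^⊗i evaluates to a + i · x. Evaluating each term at x = 2:
  Term 0 contributes 8 + 0 · 2 = 8
  Term 1 contributes -3 + 1 · 2 = -1
  Term 2 contributes -2 + 2 · 2 = 2
p(2) = ⊕ of these = min[8, -1, 2] = -1.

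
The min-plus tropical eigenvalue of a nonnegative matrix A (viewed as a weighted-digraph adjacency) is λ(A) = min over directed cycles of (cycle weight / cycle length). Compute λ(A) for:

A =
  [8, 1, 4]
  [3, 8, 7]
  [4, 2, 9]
λ(A) = 2

Enumerate directed cycles and compute their means (weight / length). Sample:
  cycle 0 → 0: weight = 8, length = 1, mean = 8/1 ≈ 8.000
  cycle 1 → 1: weight = 8, length = 1, mean = 8/1 ≈ 8.000
  cycle 2 → 2: weight = 9, length = 1, mean = 9/1 ≈ 9.000
  cycle 0 → 1 → 0: weight = 4, length = 2, mean = 4/2 ≈ 2.000
  cycle 0 → 2 → 0: weight = 8, length = 2, mean = 8/2 ≈ 4.000
  cycle 1 → 0 → 1: weight = 4, length = 2, mean = 4/2 ≈ 2.000
Minimum mean = 2.000, attained e.g. along the cycle 0 → 1 → 0 with weight 4 and length 2. So λ(A) = 4/2 = 2.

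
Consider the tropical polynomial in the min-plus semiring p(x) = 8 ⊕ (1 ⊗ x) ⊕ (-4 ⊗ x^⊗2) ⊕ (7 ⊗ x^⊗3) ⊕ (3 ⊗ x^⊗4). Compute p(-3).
p(-3) = -10

A tropical monomial a ⊗ x^⊗i evaluates to a + i · x. Evaluating each term at x = -3:
  Term 0 contributes 8 + 0 · -3 = 8
  Term 1 contributes 1 + 1 · -3 = -2
  Term 2 contributes -4 + 2 · -3 = -10
  Term 3 contributes 7 + 3 · -3 = -2
  Term 4 contributes 3 + 4 · -3 = -9
p(-3) = ⊕ of these = min[8, -2, -10, -2, -9] = -10.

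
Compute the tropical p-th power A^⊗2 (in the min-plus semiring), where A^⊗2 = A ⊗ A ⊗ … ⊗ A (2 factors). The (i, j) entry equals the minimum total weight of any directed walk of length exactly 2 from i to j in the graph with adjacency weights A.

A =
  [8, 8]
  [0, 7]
A^⊗2 =
  [8, 15]
  [7, 8]

Each entry (A^⊗2)_ij equals the minimum over all length-2 walks i = v_0 → v_1 → … → v_2 = j of Σ_t A[v_t][v_{t+1}]. For example, for (i, j) = (0, 1) we minimise over 2 possible intermediate vertex sequences; the minimum is 15, attained along the walk 0 → 1 → 1.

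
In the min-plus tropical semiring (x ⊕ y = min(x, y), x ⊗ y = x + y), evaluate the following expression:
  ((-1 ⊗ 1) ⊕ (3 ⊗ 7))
((-1 ⊗ 1) ⊕ (3 ⊗ 7)) = 0

Expand innermost to outermost. Recall ⊕ takes the minimum of its arguments and ⊗ takes their sum. Working out the expression ((-1 ⊗ 1) ⊕ (3 ⊗ 7)) gives 0.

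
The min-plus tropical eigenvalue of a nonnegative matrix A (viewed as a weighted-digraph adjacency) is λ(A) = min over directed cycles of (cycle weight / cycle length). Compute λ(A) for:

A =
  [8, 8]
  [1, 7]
λ(A) = 9/2

Enumerate directed cycles and compute their means (weight / length). Sample:
  cycle 0 → 0: weight = 8, length = 1, mean = 8/1 ≈ 8.000
  cycle 1 → 1: weight = 7, length = 1, mean = 7/1 ≈ 7.000
  cycle 0 → 1 → 0: weight = 9, length = 2, mean = 9/2 ≈ 4.500
  cycle 1 → 0 → 1: weight = 9, length = 2, mean = 9/2 ≈ 4.500
Minimum mean = 4.500, attained e.g. along the cycle 0 → 1 → 0 with weight 9 and length 2. So λ(A) = 9/2 = 9/2.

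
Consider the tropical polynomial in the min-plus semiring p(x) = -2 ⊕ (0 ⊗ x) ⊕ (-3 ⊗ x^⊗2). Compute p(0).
p(0) = -3

A tropical monomial a ⊗ x^⊗i evaluates to a + i · x. Evaluating each term at x = 0:
  Term 0 contributes -2 + 0 · 0 = -2
  Term 1 contributes 0 + 1 · 0 = 0
  Term 2 contributes -3 + 2 · 0 = -3
p(0) = ⊕ of these = min[-2, 0, -3] = -3.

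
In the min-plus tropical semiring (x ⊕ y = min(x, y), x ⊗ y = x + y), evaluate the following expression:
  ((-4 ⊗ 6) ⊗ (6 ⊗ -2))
((-4 ⊗ 6) ⊗ (6 ⊗ -2)) = 6

Expand innermost to outermost. Recall ⊕ takes the minimum of its arguments and ⊗ takes their sum. Working out the expression ((-4 ⊗ 6) ⊗ (6 ⊗ -2)) gives 6.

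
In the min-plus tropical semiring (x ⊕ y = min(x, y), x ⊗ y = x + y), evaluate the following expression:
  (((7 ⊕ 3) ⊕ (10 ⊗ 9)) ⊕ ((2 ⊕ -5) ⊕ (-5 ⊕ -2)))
(((7 ⊕ 3) ⊕ (10 ⊗ 9)) ⊕ ((2 ⊕ -5) ⊕ (-5 ⊕ -2))) = -5

Expand innermost to outermost. Recall ⊕ takes the minimum of its arguments and ⊗ takes their sum. Working out the expression (((7 ⊕ 3) ⊕ (10 ⊗ 9)) ⊕ ((2 ⊕ -5) ⊕ (-5 ⊕ -2))) gives -5.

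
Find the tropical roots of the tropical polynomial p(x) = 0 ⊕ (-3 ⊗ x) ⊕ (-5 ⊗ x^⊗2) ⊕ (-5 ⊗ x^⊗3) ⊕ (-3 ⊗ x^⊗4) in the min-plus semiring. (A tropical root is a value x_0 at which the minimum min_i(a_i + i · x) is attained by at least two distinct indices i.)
Roots: {-2, 0, 2, 3}

Each tropical root is a break point of the lower envelope of the lines y = a_i + i · x (there are 5 lines, with slopes 0, 1, ..., 4). Only the lines that attain the minimum somewhere contribute to roots; other lines are dominated. Here the surviving (envelope) indices are i = 4, i = 3, i = 2, i = 1, i = 0.
Intersections between consecutive envelope lines give the roots: for adjacent envelope indices i < j the intersection is x = (a_i − a_j) / (j − i). Reading off the sorted break points: {-2, 0, 2, 3}.
Verification: at each break x_0, at least two indices attain the minimum of min_i(a_i + i · x_0).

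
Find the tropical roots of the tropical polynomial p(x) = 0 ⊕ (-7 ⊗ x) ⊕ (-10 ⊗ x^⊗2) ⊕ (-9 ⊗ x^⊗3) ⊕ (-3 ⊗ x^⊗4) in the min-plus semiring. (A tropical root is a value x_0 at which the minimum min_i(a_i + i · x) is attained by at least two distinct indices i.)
Roots: {-6, -1, 3, 7}

Each tropical root is a break point of the lower envelope of the lines y = a_i + i · x (there are 5 lines, with slopes 0, 1, ..., 4). Only the lines that attain the minimum somewhere contribute to roots; other lines are dominated. Here the surviving (envelope) indices are i = 4, i = 3, i = 2, i = 1, i = 0.
Intersections between consecutive envelope lines give the roots: for adjacent envelope indices i < j the intersection is x = (a_i − a_j) / (j − i). Reading off the sorted break points: {-6, -1, 3, 7}.
Verification: at each break x_0, at least two indices attain the minimum of min_i(a_i + i · x_0).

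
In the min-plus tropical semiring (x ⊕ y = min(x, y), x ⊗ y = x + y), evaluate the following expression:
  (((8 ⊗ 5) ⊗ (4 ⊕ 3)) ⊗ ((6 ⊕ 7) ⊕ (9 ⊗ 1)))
(((8 ⊗ 5) ⊗ (4 ⊕ 3)) ⊗ ((6 ⊕ 7) ⊕ (9 ⊗ 1))) = 22

Expand innermost to outermost. Recall ⊕ takes the minimum of its arguments and ⊗ takes their sum. Working out the expression (((8 ⊗ 5) ⊗ (4 ⊕ 3)) ⊗ ((6 ⊕ 7) ⊕ (9 ⊗ 1))) gives 22.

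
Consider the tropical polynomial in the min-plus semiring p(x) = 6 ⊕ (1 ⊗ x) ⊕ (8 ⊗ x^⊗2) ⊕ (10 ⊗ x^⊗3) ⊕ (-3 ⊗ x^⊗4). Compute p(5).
p(5) = 6

A tropical monomial a ⊗ x^⊗i evaluates to a + i · x. Evaluating each term at x = 5:
  Term 0 contributes 6 + 0 · 5 = 6
  Term 1 contributes 1 + 1 · 5 = 6
  Term 2 contributes 8 + 2 · 5 = 18
  Term 3 contributes 10 + 3 · 5 = 25
  Term 4 contributes -3 + 4 · 5 = 17
p(5) = ⊕ of these = min[6, 6, 18, 25, 17] = 6.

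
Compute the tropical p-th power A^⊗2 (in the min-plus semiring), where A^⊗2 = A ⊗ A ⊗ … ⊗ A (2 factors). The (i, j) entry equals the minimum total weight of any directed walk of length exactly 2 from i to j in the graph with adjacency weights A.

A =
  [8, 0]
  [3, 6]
A^⊗2 =
  [3, 6]
  [9, 3]

Each entry (A^⊗2)_ij equals the minimum over all length-2 walks i = v_0 → v_1 → … → v_2 = j of Σ_t A[v_t][v_{t+1}]. For example, for (i, j) = (0, 1) we minimise over 2 possible intermediate vertex sequences; the minimum is 6, attained along the walk 0 → 1 → 1.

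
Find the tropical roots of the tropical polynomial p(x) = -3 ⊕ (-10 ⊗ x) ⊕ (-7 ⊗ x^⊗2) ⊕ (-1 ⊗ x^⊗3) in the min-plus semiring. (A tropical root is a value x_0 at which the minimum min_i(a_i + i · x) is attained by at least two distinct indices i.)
Roots: {-6, -3, 7}

Each tropical root is a break point of the lower envelope of the lines y = a_i + i · x (there are 4 lines, with slopes 0, 1, ..., 3). Only the lines that attain the minimum somewhere contribute to roots; other lines are dominated. Here the surviving (envelope) indices are i = 3, i = 2, i = 1, i = 0.
Intersections between consecutive envelope lines give the roots: for adjacent envelope indices i < j the intersection is x = (a_i − a_j) / (j − i). Reading off the sorted break points: {-6, -3, 7}.
Verification: at each break x_0, at least two indices attain the minimum of min_i(a_i + i · x_0).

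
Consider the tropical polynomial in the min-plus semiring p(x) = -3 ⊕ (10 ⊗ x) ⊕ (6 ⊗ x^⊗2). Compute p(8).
p(8) = -3

A tropical monomial a ⊗ x^⊗i evaluates to a + i · x. Evaluating each term at x = 8:
  Term 0 contributes -3 + 0 · 8 = -3
  Term 1 contributes 10 + 1 · 8 = 18
  Term 2 contributes 6 + 2 · 8 = 22
p(8) = ⊕ of these = min[-3, 18, 22] = -3.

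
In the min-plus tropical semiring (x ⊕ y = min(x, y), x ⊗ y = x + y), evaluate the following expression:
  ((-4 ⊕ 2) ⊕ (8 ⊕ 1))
((-4 ⊕ 2) ⊕ (8 ⊕ 1)) = -4

Expand innermost to outermost. Recall ⊕ takes the minimum of its arguments and ⊗ takes their sum. Working out the expression ((-4 ⊕ 2) ⊕ (8 ⊕ 1)) gives -4.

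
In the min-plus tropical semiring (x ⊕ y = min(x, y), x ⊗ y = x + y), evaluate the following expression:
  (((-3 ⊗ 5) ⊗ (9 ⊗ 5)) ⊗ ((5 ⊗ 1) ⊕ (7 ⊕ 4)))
(((-3 ⊗ 5) ⊗ (9 ⊗ 5)) ⊗ ((5 ⊗ 1) ⊕ (7 ⊕ 4))) = 20

Expand innermost to outermost. Recall ⊕ takes the minimum of its arguments and ⊗ takes their sum. Working out the expression (((-3 ⊗ 5) ⊗ (9 ⊗ 5)) ⊗ ((5 ⊗ 1) ⊕ (7 ⊕ 4))) gives 20.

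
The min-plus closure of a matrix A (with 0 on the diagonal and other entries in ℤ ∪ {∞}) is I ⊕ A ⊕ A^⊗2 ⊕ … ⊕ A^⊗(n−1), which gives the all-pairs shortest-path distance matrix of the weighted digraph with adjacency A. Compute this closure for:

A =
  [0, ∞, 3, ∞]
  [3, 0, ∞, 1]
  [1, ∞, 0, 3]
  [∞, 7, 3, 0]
Closure =
  [0, 13, 3, 6]
  [3, 0, 4, 1]
  [1, 10, 0, 3]
  [4, 7, 3, 0]

This is the Floyd-Warshall all-pairs shortest-path computation. For each intermediate vertex k = 0, 1, …, 3, update dist[i][j] ← min(dist[i][j], dist[i][k] + dist[k][j]). The final matrix gives, for each (i, j), the minimum total weight of any directed path from i to j (possibly empty when i = j).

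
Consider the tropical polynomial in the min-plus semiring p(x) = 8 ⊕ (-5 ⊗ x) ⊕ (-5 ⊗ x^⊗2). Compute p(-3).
p(-3) = -11

A tropical monomial a ⊗ x^⊗i evaluates to a + i · x. Evaluating each term at x = -3:
  Term 0 contributes 8 + 0 · -3 = 8
  Term 1 contributes -5 + 1 · -3 = -8
  Term 2 contributes -5 + 2 · -3 = -11
p(-3) = ⊕ of these = min[8, -8, -11] = -11.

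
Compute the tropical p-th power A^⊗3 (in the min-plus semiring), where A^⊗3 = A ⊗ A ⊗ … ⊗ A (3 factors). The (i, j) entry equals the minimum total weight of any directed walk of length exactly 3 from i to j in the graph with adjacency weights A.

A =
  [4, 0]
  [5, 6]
A^⊗3 =
  [9, 5]
  [10, 9]

Each entry (A^⊗3)_ij equals the minimum over all length-3 walks i = v_0 → v_1 → … → v_3 = j of Σ_t A[v_t][v_{t+1}]. For example, for (i, j) = (0, 1) we minimise over 4 possible intermediate vertex sequences; the minimum is 5, attained along the walk 0 → 1 → 0 → 1.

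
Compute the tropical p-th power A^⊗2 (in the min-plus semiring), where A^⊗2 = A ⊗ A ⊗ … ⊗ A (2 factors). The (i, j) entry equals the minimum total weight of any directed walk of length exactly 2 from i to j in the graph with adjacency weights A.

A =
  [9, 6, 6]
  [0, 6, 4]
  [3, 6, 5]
A^⊗2 =
  [6, 12, 10]
  [6, 6, 6]
  [6, 9, 9]

Each entry (A^⊗2)_ij equals the minimum over all length-2 walks i = v_0 → v_1 → … → v_2 = j of Σ_t A[v_t][v_{t+1}]. For example, for (i, j) = (0, 2) we minimise over 3 possible intermediate vertex sequences; the minimum is 10, attained along the walk 0 → 1 → 2.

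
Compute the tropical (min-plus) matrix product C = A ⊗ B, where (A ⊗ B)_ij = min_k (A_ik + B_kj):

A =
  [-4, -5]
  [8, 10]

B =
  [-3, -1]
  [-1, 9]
A ⊗ B =
  [-7, -5]
  [5, 7]

Apply the min-plus product entry-by-entry:
  C[0][0] = min over k of (A[0][0] + B[0][0] = -4 + -3 = -7, A[0][1] + B[1][0] = -5 + -1 = -6) = -7 (attained at k = 0)
  C[0][1] = min over k of (A[0][0] + B[0][1] = -4 + -1 = -5, A[0][1] + B[1][1] = -5 + 9 = 4) = -5 (attained at k = 0)
  C[1][0] = min over k of (A[1][0] + B[0][0] = 8 + -3 = 5, A[1][1] + B[1][0] = 10 + -1 = 9) = 5 (attained at k = 0)
  C[1][1] = min over k of (A[1][0] + B[0][1] = 8 + -1 = 7, A[1][1] + B[1][1] = 10 + 9 = 19) = 7 (attained at k = 0)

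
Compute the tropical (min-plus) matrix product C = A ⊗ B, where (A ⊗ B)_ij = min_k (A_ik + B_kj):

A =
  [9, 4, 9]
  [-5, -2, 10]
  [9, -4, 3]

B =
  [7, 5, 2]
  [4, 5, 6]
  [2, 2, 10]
A ⊗ B =
  [8, 9, 10]
  [2, 0, -3]
  [0, 1, 2]

Apply the min-plus product entry-by-entry:
  C[0][0] = min over k of (A[0][0] + B[0][0] = 9 + 7 = 16, A[0][1] + B[1][0] = 4 + 4 = 8, A[0][2] + B[2][0] = 9 + 2 = 11) = 8 (attained at k = 1)
  C[0][1] = min over k of (A[0][0] + B[0][1] = 9 + 5 = 14, A[0][1] + B[1][1] = 4 + 5 = 9, A[0][2] + B[2][1] = 9 + 2 = 11) = 9 (attained at k = 1)
  C[0][2] = min over k of (A[0][0] + B[0][2] = 9 + 2 = 11, A[0][1] + B[1][2] = 4 + 6 = 10, A[0][2] + B[2][2] = 9 + 10 = 19) = 10 (attained at k = 1)
  C[1][0] = min over k of (A[1][0] + B[0][0] = -5 + 7 = 2, A[1][1] + B[1][0] = -2 + 4 = 2, A[1][2] + B[2][0] = 10 + 2 = 12) = 2 (attained at k = 0)
  C[1][1] = min over k of (A[1][0] + B[0][1] = -5 + 5 = 0, A[1][1] + B[1][1] = -2 + 5 = 3, A[1][2] + B[2][1] = 10 + 2 = 12) = 0 (attained at k = 0)
  C[1][2] = min over k of (A[1][0] + B[0][2] = -5 + 2 = -3, A[1][1] + B[1][2] = -2 + 6 = 4, A[1][2] + B[2][2] = 10 + 10 = 20) = -3 (attained at k = 0)
  C[2][0] = min over k of (A[2][0] + B[0][0] = 9 + 7 = 16, A[2][1] + B[1][0] = -4 + 4 = 0, A[2][2] + B[2][0] = 3 + 2 = 5) = 0 (attained at k = 1)
  C[2][1] = min over k of (A[2][0] + B[0][1] = 9 + 5 = 14, A[2][1] + B[1][1] = -4 + 5 = 1, A[2][2] + B[2][1] = 3 + 2 = 5) = 1 (attained at k = 1)
  C[2][2] = min over k of (A[2][0] + B[0][2] = 9 + 2 = 11, A[2][1] + B[1][2] = -4 + 6 = 2, A[2][2] + B[2][2] = 3 + 10 = 13) = 2 (attained at k = 1)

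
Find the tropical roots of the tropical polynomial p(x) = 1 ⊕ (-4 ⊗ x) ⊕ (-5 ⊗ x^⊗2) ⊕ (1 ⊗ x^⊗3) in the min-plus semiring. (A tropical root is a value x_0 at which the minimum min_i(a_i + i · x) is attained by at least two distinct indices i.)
Roots: {-6, 1, 5}

Each tropical root is a break point of the lower envelope of the lines y = a_i + i · x (there are 4 lines, with slopes 0, 1, ..., 3). Only the lines that attain the minimum somewhere contribute to roots; other lines are dominated. Here the surviving (envelope) indices are i = 3, i = 2, i = 1, i = 0.
Intersections between consecutive envelope lines give the roots: for adjacent envelope indices i < j the intersection is x = (a_i − a_j) / (j − i). Reading off the sorted break points: {-6, 1, 5}.
Verification: at each break x_0, at least two indices attain the minimum of min_i(a_i + i · x_0).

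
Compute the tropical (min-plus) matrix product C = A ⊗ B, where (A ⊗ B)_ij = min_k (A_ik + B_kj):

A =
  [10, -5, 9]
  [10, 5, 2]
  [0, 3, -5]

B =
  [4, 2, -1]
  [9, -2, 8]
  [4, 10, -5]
A ⊗ B =
  [4, -7, 3]
  [6, 3, -3]
  [-1, 1, -10]

Apply the min-plus product entry-by-entry:
  C[0][0] = min over k of (A[0][0] + B[0][0] = 10 + 4 = 14, A[0][1] + B[1][0] = -5 + 9 = 4, A[0][2] + B[2][0] = 9 + 4 = 13) = 4 (attained at k = 1)
  C[0][1] = min over k of (A[0][0] + B[0][1] = 10 + 2 = 12, A[0][1] + B[1][1] = -5 + -2 = -7, A[0][2] + B[2][1] = 9 + 10 = 19) = -7 (attained at k = 1)
  C[0][2] = min over k of (A[0][0] + B[0][2] = 10 + -1 = 9, A[0][1] + B[1][2] = -5 + 8 = 3, A[0][2] + B[2][2] = 9 + -5 = 4) = 3 (attained at k = 1)
  C[1][0] = min over k of (A[1][0] + B[0][0] = 10 + 4 = 14, A[1][1] + B[1][0] = 5 + 9 = 14, A[1][2] + B[2][0] = 2 + 4 = 6) = 6 (attained at k = 2)
  C[1][1] = min over k of (A[1][0] + B[0][1] = 10 + 2 = 12, A[1][1] + B[1][1] = 5 + -2 = 3, A[1][2] + B[2][1] = 2 + 10 = 12) = 3 (attained at k = 1)
  C[1][2] = min over k of (A[1][0] + B[0][2] = 10 + -1 = 9, A[1][1] + B[1][2] = 5 + 8 = 13, A[1][2] + B[2][2] = 2 + -5 = -3) = -3 (attained at k = 2)
  C[2][0] = min over k of (A[2][0] + B[0][0] = 0 + 4 = 4, A[2][1] + B[1][0] = 3 + 9 = 12, A[2][2] + B[2][0] = -5 + 4 = -1) = -1 (attained at k = 2)
  C[2][1] = min over k of (A[2][0] + B[0][1] = 0 + 2 = 2, A[2][1] + B[1][1] = 3 + -2 = 1, A[2][2] + B[2][1] = -5 + 10 = 5) = 1 (attained at k = 1)
  C[2][2] = min over k of (A[2][0] + B[0][2] = 0 + -1 = -1, A[2][1] + B[1][2] = 3 + 8 = 11, A[2][2] + B[2][2] = -5 + -5 = -10) = -10 (attained at k = 2)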